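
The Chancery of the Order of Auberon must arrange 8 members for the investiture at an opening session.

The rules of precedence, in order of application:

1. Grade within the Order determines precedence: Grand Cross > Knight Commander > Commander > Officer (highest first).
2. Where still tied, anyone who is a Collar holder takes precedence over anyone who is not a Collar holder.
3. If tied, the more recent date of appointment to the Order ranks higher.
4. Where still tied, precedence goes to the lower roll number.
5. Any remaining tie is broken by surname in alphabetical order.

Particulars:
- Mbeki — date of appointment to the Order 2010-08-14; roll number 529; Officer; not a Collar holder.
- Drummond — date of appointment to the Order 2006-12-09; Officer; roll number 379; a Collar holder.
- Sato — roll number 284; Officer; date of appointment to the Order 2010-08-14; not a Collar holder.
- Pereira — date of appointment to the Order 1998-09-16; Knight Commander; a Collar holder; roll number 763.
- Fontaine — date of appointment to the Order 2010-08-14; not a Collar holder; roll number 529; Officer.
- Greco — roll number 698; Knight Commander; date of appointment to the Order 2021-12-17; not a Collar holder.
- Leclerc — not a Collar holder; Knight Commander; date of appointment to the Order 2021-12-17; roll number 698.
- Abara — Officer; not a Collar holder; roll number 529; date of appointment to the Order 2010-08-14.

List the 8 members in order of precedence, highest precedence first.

Pereira, Greco, Leclerc, Drummond, Sato, Abara, Fontaine, Mbeki

By grade within the Order: Pereira, Greco and Leclerc (Knight Commander); then Drummond, Sato, Abara, Fontaine and Mbeki (Officer).
Among Pereira, Greco and Leclerc, a Collar holder before not a Collar holder: Pereira (a Collar holder) before Greco and Leclerc (not a Collar holder).
Greco and Leclerc both have date of appointment to the Order 2021-12-17, so the next rule applies.
Greco and Leclerc both have roll number 698, so the next rule applies.
Among Greco and Leclerc, alphabetically by surname: Greco before Leclerc.
Among Drummond, Sato, Abara, Fontaine and Mbeki, a Collar holder before not a Collar holder: Drummond (a Collar holder) before Sato, Abara, Fontaine and Mbeki (not a Collar holder).
Sato, Abara, Fontaine and Mbeki all have date of appointment to the Order 2010-08-14, so the next rule applies.
Among Sato, Abara, Fontaine and Mbeki, by roll number (lower first): Sato (284) before Abara, Fontaine and Mbeki (529).
Among Abara, Fontaine and Mbeki, alphabetically by surname: Abara before Fontaine before Mbeki.
Full order: Pereira, Greco, Leclerc, Drummond, Sato, Abara, Fontaine, Mbeki.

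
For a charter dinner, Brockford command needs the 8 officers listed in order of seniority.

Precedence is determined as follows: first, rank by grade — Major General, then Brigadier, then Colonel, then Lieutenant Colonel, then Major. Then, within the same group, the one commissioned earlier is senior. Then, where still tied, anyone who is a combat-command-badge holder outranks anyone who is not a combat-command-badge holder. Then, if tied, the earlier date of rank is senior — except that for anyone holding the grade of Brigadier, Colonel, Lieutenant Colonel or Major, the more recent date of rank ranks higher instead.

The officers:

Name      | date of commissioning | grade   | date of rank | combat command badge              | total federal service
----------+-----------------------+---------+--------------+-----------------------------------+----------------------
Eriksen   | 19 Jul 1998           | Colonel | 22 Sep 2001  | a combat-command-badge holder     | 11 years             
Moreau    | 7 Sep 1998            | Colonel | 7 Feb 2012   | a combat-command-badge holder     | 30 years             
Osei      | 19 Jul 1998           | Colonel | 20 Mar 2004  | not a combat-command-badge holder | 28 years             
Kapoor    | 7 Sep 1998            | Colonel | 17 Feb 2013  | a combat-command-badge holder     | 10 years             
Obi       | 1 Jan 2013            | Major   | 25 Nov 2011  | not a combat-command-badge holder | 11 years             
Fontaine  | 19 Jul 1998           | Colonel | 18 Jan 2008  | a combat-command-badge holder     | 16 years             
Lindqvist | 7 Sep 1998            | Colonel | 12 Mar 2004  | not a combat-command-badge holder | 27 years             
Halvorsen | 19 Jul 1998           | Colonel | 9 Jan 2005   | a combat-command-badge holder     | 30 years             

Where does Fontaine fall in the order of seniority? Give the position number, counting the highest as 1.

1

By grade: Fontaine, Halvorsen, Eriksen, Osei, Kapoor, Moreau and Lindqvist (Colonel); then Obi (Major).
Among Fontaine, Halvorsen, Eriksen, Osei, Kapoor, Moreau and Lindqvist, by date of commissioning (earlier first): Fontaine, Halvorsen, Eriksen and Osei (19 Jul 1998) before Kapoor, Moreau and Lindqvist (7 Sep 1998).
Among Fontaine, Halvorsen, Eriksen and Osei, a combat-command-badge holder before not a combat-command-badge holder: Fontaine, Halvorsen and Eriksen (a combat-command-badge holder) before Osei (not a combat-command-badge holder).
Among Fontaine, Halvorsen and Eriksen, by date of rank (later first) (reversed rule for this group): Fontaine (18 Jan 2008) before Halvorsen (9 Jan 2005) before Eriksen (22 Sep 2001).
Among Kapoor, Moreau and Lindqvist, a combat-command-badge holder before not a combat-command-badge holder: Kapoor and Moreau (a combat-command-badge holder) before Lindqvist (not a combat-command-badge holder).
Among Kapoor and Moreau, by date of rank (later first) (reversed rule for this group): Kapoor (17 Feb 2013) before Moreau (7 Feb 2012).
Order: Fontaine, Halvorsen, Eriksen, Osei, Kapoor, Moreau, Lindqvist, Obi. So position 1.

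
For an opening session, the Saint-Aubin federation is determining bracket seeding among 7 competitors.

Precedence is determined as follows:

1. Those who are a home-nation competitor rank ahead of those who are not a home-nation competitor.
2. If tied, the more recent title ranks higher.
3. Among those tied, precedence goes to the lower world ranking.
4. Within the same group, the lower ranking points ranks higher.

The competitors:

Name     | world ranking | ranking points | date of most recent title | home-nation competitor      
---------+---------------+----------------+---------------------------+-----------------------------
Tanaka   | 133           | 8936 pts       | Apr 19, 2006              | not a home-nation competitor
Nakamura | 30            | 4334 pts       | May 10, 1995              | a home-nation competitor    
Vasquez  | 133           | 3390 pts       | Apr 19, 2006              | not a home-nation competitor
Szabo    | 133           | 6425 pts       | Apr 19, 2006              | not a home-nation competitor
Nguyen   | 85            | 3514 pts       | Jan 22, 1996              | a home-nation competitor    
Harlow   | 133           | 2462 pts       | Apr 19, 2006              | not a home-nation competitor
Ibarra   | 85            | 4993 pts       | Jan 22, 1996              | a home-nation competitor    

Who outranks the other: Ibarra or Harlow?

Ibarra

By the first rule: Nguyen, Ibarra and Nakamura (each a home-nation competitor); then Harlow, Vasquez, Szabo and Tanaka (each not a home-nation competitor).
Among Nguyen, Ibarra and Nakamura, by date of most recent title (later first): Nguyen and Ibarra (Jan 22, 1996) before Nakamura (May 10, 1995).
Nguyen and Ibarra both have world ranking 85, so the next rule applies.
Among Nguyen and Ibarra, by ranking points (lower first): Nguyen (3514 pts) before Ibarra (4993 pts).
Harlow, Vasquez, Szabo and Tanaka all have date of most recent title Apr 19, 2006, so the next rule applies.
Harlow, Vasquez, Szabo and Tanaka all have world ranking 133, so the next rule applies.
Among Harlow, Vasquez, Szabo and Tanaka, by ranking points (lower first): Harlow (2462 pts) before Vasquez (3390 pts) before Szabo (6425 pts) before Tanaka (8936 pts).
So Ibarra takes precedence.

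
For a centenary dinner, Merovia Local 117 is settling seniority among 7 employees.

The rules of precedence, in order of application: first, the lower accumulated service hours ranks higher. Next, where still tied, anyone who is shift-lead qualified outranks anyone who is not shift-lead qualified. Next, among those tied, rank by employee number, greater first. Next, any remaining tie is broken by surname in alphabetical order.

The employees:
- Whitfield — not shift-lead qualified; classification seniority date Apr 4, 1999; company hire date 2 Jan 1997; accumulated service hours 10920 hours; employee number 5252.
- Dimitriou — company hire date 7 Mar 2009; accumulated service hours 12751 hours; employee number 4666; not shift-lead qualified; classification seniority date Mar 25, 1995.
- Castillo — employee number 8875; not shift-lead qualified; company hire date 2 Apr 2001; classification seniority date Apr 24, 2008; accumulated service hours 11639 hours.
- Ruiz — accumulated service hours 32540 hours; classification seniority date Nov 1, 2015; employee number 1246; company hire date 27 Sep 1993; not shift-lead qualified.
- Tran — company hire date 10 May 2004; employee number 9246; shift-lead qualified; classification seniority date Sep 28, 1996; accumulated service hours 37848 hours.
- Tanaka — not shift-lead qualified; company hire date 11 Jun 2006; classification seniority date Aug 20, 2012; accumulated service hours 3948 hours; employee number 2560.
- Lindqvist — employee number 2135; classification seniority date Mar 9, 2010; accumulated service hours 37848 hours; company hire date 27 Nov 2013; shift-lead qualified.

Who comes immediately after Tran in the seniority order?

By accumulated service hours (lower first): Tanaka (3948 hours); then Whitfield (10920 hours); then Castillo (11639 hours); then Dimitriou (12751 hours); then Ruiz (32540 hours); then Tran and Lindqvist (both 37848 hours).
Tran and Lindqvist are each shift-lead qualified, so the next rule applies.
Among Tran and Lindqvist, by employee number (higher first): Tran (9246) before Lindqvist (2135).
Order: Tanaka, Whitfield, Castillo, Dimitriou, Ruiz, Tran, Lindqvist.

Lindqvist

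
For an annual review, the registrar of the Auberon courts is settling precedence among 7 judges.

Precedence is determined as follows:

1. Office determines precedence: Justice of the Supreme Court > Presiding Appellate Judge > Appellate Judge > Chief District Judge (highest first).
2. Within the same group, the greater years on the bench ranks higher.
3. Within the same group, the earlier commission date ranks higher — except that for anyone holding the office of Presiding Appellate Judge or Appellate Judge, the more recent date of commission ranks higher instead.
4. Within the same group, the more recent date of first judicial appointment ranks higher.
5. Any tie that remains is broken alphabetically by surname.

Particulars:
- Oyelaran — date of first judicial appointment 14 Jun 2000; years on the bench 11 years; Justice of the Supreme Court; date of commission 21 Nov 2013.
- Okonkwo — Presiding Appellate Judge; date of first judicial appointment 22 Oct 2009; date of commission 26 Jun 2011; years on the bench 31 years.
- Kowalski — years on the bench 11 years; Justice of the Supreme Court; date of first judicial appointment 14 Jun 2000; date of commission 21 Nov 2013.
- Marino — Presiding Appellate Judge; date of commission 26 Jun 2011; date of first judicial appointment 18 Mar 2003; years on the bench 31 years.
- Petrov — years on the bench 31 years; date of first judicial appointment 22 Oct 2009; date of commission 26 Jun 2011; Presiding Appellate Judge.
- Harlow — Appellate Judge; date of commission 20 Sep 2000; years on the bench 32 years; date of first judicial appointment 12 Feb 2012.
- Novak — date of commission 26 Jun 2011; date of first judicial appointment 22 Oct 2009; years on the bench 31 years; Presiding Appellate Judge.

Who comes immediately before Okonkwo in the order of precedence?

By office: Kowalski and Oyelaran (Justice of the Supreme Court); then Novak, Okonkwo, Petrov and Marino (Presiding Appellate Judge); then Harlow (Appellate Judge).
Kowalski and Oyelaran both have years on the bench 11 years, so the next rule applies.
Kowalski and Oyelaran both have date of commission 21 Nov 2013, so the next rule applies.
Kowalski and Oyelaran both have date of first judicial appointment 14 Jun 2000, so the next rule applies.
Among Kowalski and Oyelaran, alphabetically by surname: Kowalski before Oyelaran.
Novak, Okonkwo, Petrov and Marino all have years on the bench 31 years, so the next rule applies.
Novak, Okonkwo, Petrov and Marino all have date of commission 26 Jun 2011, so the next rule applies.
Among Novak, Okonkwo, Petrov and Marino, by date of first judicial appointment (later first): Novak, Okonkwo and Petrov (22 Oct 2009) before Marino (18 Mar 2003).
Among Novak, Okonkwo and Petrov, alphabetically by surname: Novak before Okonkwo before Petrov.
Order: Kowalski, Oyelaran, Novak, Okonkwo, Petrov, Marino, Harlow.

Novak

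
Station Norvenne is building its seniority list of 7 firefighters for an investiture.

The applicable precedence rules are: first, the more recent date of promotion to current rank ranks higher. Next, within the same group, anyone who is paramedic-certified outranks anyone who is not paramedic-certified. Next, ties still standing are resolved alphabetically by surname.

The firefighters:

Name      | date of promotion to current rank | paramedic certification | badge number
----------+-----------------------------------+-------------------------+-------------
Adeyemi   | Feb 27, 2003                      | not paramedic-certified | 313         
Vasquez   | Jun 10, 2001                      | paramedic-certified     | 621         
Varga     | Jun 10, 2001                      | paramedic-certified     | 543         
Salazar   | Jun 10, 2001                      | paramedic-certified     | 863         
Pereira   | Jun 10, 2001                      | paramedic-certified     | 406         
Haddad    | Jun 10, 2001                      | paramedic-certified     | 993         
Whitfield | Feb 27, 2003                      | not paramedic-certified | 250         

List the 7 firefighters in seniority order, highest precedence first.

Adeyemi, Whitfield, Haddad, Pereira, Salazar, Varga, Vasquez

By date of promotion to current rank (later first): Adeyemi and Whitfield (both Feb 27, 2003); then Haddad, Pereira, Salazar, Varga and Vasquez (each Jun 10, 2001).
Adeyemi and Whitfield are each not paramedic-certified, so the next rule applies.
Among Adeyemi and Whitfield, alphabetically by surname: Adeyemi before Whitfield.
Haddad, Pereira, Salazar, Varga and Vasquez are each paramedic-certified, so the next rule applies.
Among Haddad, Pereira, Salazar, Varga and Vasquez, alphabetically by surname: Haddad before Pereira before Salazar before Varga before Vasquez.
Full order: Adeyemi, Whitfield, Haddad, Pereira, Salazar, Varga, Vasquez.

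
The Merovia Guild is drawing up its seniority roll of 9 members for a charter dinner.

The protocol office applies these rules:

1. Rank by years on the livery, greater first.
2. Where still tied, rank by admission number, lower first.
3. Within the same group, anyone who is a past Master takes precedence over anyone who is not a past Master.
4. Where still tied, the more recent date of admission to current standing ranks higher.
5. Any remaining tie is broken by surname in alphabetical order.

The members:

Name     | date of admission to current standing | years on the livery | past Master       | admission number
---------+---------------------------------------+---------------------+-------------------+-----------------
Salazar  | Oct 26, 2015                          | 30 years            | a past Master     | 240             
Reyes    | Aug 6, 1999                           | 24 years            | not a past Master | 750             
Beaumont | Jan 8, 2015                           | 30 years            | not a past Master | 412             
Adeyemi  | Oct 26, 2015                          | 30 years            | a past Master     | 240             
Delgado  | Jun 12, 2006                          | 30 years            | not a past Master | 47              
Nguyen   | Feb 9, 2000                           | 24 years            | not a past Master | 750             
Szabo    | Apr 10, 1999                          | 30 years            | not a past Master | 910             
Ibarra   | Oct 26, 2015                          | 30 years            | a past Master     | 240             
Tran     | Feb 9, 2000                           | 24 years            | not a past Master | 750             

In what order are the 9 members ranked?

Delgado, Adeyemi, Ibarra, Salazar, Beaumont, Szabo, Nguyen, Tran, Reyes

By years on the livery (higher first): Delgado, Adeyemi, Ibarra, Salazar, Beaumont and Szabo (each 30 years); then Nguyen, Tran and Reyes (each 24 years).
Among Delgado, Adeyemi, Ibarra, Salazar, Beaumont and Szabo, by admission number (lower first): Delgado (47) before Adeyemi, Ibarra and Salazar (240) before Beaumont (412) before Szabo (910).
Adeyemi, Ibarra and Salazar are each a past Master, so the next rule applies.
Adeyemi, Ibarra and Salazar all have date of admission to current standing Oct 26, 2015, so the next rule applies.
Among Adeyemi, Ibarra and Salazar, alphabetically by surname: Adeyemi before Ibarra before Salazar.
Nguyen, Tran and Reyes all have admission number 750, so the next rule applies.
Nguyen, Tran and Reyes are each not a past Master, so the next rule applies.
Among Nguyen, Tran and Reyes, by date of admission to current standing (later first): Nguyen and Tran (Feb 9, 2000) before Reyes (Aug 6, 1999).
Among Nguyen and Tran, alphabetically by surname: Nguyen before Tran.
Full order: Delgado, Adeyemi, Ibarra, Salazar, Beaumont, Szabo, Nguyen, Tran, Reyes.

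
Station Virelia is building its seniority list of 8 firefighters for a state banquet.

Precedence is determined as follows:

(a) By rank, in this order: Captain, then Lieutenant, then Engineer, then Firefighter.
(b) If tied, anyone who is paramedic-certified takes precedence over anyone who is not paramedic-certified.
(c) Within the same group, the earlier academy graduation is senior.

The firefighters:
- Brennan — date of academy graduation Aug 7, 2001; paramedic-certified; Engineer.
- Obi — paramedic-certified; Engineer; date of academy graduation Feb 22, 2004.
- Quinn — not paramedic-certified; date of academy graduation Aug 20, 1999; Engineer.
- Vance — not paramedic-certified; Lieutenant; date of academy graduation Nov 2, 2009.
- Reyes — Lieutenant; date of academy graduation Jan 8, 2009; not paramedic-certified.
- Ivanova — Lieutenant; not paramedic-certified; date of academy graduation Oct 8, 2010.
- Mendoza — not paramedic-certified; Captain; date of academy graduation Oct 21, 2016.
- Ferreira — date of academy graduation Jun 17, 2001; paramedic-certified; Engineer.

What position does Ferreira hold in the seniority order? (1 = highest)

5

By rank: Mendoza (Captain); then Reyes, Vance and Ivanova (Lieutenant); then Ferreira, Brennan, Obi and Quinn (Engineer).
Reyes, Vance and Ivanova are each not paramedic-certified, so the next rule applies.
Among Reyes, Vance and Ivanova, by date of academy graduation (earlier first): Reyes (Jan 8, 2009) before Vance (Nov 2, 2009) before Ivanova (Oct 8, 2010).
Among Ferreira, Brennan, Obi and Quinn, paramedic-certified before not paramedic-certified: Ferreira, Brennan and Obi (paramedic-certified) before Quinn (not paramedic-certified).
Among Ferreira, Brennan and Obi, by date of academy graduation (earlier first): Ferreira (Jun 17, 2001) before Brennan (Aug 7, 2001) before Obi (Feb 22, 2004).
Order: Mendoza, Reyes, Vance, Ivanova, Ferreira, Brennan, Obi, Quinn. So position 5.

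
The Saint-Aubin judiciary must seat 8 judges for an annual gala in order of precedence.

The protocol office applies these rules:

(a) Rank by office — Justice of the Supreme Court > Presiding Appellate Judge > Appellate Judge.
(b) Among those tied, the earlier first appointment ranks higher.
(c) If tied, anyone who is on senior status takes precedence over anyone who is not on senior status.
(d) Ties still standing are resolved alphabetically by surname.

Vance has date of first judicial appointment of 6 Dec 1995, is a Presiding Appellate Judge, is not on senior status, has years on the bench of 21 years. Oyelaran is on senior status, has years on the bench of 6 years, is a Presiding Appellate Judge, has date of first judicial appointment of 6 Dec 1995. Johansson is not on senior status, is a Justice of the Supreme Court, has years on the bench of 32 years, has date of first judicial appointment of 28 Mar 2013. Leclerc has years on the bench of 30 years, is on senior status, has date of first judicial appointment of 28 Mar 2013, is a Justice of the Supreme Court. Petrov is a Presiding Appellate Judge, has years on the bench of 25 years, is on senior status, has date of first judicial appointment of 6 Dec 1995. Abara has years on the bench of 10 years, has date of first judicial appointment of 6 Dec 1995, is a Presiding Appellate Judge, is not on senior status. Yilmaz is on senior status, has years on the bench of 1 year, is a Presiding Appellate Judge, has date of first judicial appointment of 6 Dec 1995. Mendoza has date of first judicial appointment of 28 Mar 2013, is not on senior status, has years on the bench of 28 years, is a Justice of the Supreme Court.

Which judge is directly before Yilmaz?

By office: Leclerc, Johansson and Mendoza (Justice of the Supreme Court); then Oyelaran, Petrov, Yilmaz, Abara and Vance (Presiding Appellate Judge).
Leclerc, Johansson and Mendoza all have date of first judicial appointment 28 Mar 2013, so the next rule applies.
Among Leclerc, Johansson and Mendoza, on senior status before not on senior status: Leclerc (on senior status) before Johansson and Mendoza (not on senior status).
Among Johansson and Mendoza, alphabetically by surname: Johansson before Mendoza.
Oyelaran, Petrov, Yilmaz, Abara and Vance all have date of first judicial appointment 6 Dec 1995, so the next rule applies.
Among Oyelaran, Petrov, Yilmaz, Abara and Vance, on senior status before not on senior status: Oyelaran, Petrov and Yilmaz (on senior status) before Abara and Vance (not on senior status).
Among Oyelaran, Petrov and Yilmaz, alphabetically by surname: Oyelaran before Petrov before Yilmaz.
Among Abara and Vance, alphabetically by surname: Abara before Vance.
Order: Leclerc, Johansson, Mendoza, Oyelaran, Petrov, Yilmaz, Abara, Vance.

Petrov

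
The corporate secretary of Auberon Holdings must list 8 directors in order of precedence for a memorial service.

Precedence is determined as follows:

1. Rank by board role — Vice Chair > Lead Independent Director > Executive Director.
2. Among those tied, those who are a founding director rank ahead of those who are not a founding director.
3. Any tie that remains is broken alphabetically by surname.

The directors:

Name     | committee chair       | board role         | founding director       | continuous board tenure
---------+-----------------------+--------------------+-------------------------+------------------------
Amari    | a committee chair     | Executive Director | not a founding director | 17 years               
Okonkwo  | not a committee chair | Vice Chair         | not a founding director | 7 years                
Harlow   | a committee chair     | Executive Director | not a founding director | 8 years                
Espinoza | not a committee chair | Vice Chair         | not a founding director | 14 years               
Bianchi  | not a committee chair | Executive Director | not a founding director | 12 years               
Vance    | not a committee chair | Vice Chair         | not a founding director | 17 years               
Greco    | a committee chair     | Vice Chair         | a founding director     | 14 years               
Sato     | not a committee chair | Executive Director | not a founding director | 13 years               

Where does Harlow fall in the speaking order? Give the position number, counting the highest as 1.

By board role: Greco, Espinoza, Okonkwo and Vance (Vice Chair); then Amari, Bianchi, Harlow and Sato (Executive Director).
Among Greco, Espinoza, Okonkwo and Vance, a founding director before not a founding director: Greco (a founding director) before Espinoza, Okonkwo and Vance (not a founding director).
Among Espinoza, Okonkwo and Vance, alphabetically by surname: Espinoza before Okonkwo before Vance.
Amari, Bianchi, Harlow and Sato are each not a founding director, so the next rule applies.
Among Amari, Bianchi, Harlow and Sato, alphabetically by surname: Amari before Bianchi before Harlow before Sato.
Order: Greco, Espinoza, Okonkwo, Vance, Amari, Bianchi, Harlow, Sato. So position 7.

7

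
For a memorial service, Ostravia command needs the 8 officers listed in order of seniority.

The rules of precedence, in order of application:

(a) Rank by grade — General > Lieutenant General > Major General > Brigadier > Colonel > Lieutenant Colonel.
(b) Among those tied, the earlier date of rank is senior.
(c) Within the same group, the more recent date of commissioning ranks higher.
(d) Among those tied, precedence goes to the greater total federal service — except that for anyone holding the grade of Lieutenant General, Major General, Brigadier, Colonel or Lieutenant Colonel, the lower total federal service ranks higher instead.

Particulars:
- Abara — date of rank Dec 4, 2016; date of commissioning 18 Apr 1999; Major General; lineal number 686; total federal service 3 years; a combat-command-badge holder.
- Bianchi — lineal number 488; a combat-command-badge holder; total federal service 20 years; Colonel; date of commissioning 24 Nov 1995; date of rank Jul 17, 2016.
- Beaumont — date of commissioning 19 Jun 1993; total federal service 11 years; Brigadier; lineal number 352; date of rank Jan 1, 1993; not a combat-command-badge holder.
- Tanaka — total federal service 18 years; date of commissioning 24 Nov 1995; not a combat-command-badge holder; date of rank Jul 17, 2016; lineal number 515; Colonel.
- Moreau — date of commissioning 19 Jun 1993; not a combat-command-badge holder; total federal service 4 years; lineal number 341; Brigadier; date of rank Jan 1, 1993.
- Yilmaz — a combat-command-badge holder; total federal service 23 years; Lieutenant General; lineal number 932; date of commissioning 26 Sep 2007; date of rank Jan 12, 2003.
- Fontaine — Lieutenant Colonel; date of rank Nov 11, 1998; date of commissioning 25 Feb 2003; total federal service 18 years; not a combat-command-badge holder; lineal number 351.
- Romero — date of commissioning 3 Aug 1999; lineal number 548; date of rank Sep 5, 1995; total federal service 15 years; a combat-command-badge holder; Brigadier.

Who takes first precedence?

Yilmaz

By grade: Yilmaz (Lieutenant General); then Abara (Major General); then Moreau, Beaumont and Romero (Brigadier); then Tanaka and Bianchi (Colonel); then Fontaine (Lieutenant Colonel).
Among Moreau, Beaumont and Romero, by date of rank (earlier first): Moreau and Beaumont (Jan 1, 1993) before Romero (Sep 5, 1995).
Moreau and Beaumont both have date of commissioning 19 Jun 1993, so the next rule applies.
Among Moreau and Beaumont, by total federal service (lower first) (reversed rule for this group): Moreau (4 years) before Beaumont (11 years).
Tanaka and Bianchi both have date of rank Jul 17, 2016, so the next rule applies.
Tanaka and Bianchi both have date of commissioning 24 Nov 1995, so the next rule applies.
Among Tanaka and Bianchi, by total federal service (lower first) (reversed rule for this group): Tanaka (18 years) before Bianchi (20 years).
Order: Yilmaz, Abara, Moreau, Beaumont, Romero, Tanaka, Bianchi, Fontaine.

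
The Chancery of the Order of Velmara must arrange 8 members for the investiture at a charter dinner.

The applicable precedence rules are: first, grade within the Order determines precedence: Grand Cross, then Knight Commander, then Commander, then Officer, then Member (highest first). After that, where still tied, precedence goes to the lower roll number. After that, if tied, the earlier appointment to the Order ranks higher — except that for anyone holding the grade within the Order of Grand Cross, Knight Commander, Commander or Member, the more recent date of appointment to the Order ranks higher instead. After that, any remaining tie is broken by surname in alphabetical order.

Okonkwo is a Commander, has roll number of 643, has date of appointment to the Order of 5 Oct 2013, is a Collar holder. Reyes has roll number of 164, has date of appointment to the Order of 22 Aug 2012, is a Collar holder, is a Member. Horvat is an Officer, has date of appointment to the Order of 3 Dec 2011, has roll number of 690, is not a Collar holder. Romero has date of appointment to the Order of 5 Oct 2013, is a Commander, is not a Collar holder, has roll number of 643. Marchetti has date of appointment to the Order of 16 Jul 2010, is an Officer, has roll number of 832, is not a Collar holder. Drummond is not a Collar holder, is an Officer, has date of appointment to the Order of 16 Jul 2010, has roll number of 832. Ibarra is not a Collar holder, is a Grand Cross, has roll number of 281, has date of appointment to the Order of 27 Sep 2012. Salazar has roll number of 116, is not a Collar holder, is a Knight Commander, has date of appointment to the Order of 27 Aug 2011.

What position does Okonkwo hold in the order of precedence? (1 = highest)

By grade within the Order: Ibarra (Grand Cross); then Salazar (Knight Commander); then Okonkwo and Romero (Commander); then Horvat, Drummond and Marchetti (Officer); then Reyes (Member).
Okonkwo and Romero both have roll number 643, so the next rule applies.
Okonkwo and Romero both have date of appointment to the Order 5 Oct 2013, so the next rule applies.
Among Okonkwo and Romero, alphabetically by surname: Okonkwo before Romero.
Among Horvat, Drummond and Marchetti, by roll number (lower first): Horvat (690) before Drummond and Marchetti (832).
Drummond and Marchetti both have date of appointment to the Order 16 Jul 2010, so the next rule applies.
Among Drummond and Marchetti, alphabetically by surname: Drummond before Marchetti.
Order: Ibarra, Salazar, Okonkwo, Romero, Horvat, Drummond, Marchetti, Reyes. So position 3.

3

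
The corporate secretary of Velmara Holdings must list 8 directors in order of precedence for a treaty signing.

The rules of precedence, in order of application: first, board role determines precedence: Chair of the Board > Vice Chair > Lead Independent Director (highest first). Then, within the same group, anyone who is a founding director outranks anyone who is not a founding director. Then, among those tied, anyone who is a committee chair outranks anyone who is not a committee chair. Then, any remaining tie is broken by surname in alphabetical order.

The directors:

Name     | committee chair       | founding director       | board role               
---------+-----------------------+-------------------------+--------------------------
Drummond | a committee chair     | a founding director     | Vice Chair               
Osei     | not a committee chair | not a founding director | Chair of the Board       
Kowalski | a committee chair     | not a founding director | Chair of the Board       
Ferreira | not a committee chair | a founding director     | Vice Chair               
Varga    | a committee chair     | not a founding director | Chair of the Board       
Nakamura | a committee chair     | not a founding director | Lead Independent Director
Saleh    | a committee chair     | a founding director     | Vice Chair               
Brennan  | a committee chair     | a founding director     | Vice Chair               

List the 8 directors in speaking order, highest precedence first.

By board role: Kowalski, Varga and Osei (Chair of the Board); then Brennan, Drummond, Saleh and Ferreira (Vice Chair); then Nakamura (Lead Independent Director).
Kowalski, Varga and Osei are each not a founding director, so the next rule applies.
Among Kowalski, Varga and Osei, a committee chair before not a committee chair: Kowalski and Varga (a committee chair) before Osei (not a committee chair).
Among Kowalski and Varga, alphabetically by surname: Kowalski before Varga.
Brennan, Drummond, Saleh and Ferreira are each a founding director, so the next rule applies.
Among Brennan, Drummond, Saleh and Ferreira, a committee chair before not a committee chair: Brennan, Drummond and Saleh (a committee chair) before Ferreira (not a committee chair).
Among Brennan, Drummond and Saleh, alphabetically by surname: Brennan before Drummond before Saleh.
Full order: Kowalski, Varga, Osei, Brennan, Drummond, Saleh, Ferreira, Nakamura.

Kowalski, Varga, Osei, Brennan, Drummond, Saleh, Ferreira, Nakamura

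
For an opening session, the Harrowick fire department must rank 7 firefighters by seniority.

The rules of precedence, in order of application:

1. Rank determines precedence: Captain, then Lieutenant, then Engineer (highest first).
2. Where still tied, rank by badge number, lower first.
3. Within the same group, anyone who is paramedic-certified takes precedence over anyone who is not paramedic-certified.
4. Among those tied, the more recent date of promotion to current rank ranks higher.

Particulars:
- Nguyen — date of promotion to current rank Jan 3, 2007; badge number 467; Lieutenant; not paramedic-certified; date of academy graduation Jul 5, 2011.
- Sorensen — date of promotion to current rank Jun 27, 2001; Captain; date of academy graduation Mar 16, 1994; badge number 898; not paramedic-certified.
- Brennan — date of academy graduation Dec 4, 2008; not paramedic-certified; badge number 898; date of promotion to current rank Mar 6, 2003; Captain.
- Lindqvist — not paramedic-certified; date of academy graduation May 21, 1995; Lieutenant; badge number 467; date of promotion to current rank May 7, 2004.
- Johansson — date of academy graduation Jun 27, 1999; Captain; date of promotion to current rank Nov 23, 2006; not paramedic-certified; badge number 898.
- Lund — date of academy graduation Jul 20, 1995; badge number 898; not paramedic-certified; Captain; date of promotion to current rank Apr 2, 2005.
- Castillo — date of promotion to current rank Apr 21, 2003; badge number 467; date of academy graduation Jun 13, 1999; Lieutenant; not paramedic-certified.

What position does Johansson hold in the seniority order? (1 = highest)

By rank: Johansson, Lund, Brennan and Sorensen (Captain); then Nguyen, Lindqvist and Castillo (Lieutenant).
Johansson, Lund, Brennan and Sorensen all have badge number 898, so the next rule applies.
Johansson, Lund, Brennan and Sorensen are each not paramedic-certified, so the next rule applies.
Among Johansson, Lund, Brennan and Sorensen, by date of promotion to current rank (later first): Johansson (Nov 23, 2006) before Lund (Apr 2, 2005) before Brennan (Mar 6, 2003) before Sorensen (Jun 27, 2001).
Nguyen, Lindqvist and Castillo all have badge number 467, so the next rule applies.
Nguyen, Lindqvist and Castillo are each not paramedic-certified, so the next rule applies.
Among Nguyen, Lindqvist and Castillo, by date of promotion to current rank (later first): Nguyen (Jan 3, 2007) before Lindqvist (May 7, 2004) before Castillo (Apr 21, 2003).
Order: Johansson, Lund, Brennan, Sorensen, Nguyen, Lindqvist, Castillo. So position 1.

1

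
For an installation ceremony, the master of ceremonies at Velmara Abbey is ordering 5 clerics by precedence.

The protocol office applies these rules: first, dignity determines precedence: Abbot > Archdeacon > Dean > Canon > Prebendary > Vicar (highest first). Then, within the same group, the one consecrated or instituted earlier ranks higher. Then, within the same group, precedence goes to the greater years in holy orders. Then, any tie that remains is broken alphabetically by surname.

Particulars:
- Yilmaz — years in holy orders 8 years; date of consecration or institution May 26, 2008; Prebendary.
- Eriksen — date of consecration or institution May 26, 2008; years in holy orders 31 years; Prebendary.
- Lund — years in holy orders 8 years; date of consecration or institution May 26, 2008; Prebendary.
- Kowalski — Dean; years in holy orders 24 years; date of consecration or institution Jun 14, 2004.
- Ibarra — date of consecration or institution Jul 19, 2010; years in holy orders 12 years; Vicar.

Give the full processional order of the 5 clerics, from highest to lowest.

By dignity: Kowalski (Dean); then Eriksen, Lund and Yilmaz (Prebendary); then Ibarra (Vicar).
Eriksen, Lund and Yilmaz all have date of consecration or institution May 26, 2008, so the next rule applies.
Among Eriksen, Lund and Yilmaz, by years in holy orders (higher first): Eriksen (31 years) before Lund and Yilmaz (8 years).
Among Lund and Yilmaz, alphabetically by surname: Lund before Yilmaz.
Full order: Kowalski, Eriksen, Lund, Yilmaz, Ibarra.

Kowalski, Eriksen, Lund, Yilmaz, Ibarra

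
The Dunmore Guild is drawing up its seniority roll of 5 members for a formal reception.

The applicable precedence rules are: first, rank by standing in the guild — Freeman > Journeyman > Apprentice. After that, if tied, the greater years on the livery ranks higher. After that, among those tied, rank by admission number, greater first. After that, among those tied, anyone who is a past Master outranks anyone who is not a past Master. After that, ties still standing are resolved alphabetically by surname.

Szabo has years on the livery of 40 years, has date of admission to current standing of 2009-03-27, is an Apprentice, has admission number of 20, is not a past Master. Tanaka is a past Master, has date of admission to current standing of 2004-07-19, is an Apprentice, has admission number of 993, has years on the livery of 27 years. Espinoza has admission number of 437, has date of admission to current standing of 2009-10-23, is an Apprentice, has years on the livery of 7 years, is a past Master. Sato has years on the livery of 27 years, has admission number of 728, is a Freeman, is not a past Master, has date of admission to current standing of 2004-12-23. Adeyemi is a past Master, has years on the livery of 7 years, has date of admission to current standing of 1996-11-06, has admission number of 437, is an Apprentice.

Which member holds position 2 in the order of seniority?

Szabo

By standing in the guild: Sato (Freeman); then Szabo, Tanaka, Adeyemi and Espinoza (Apprentice).
Among Szabo, Tanaka, Adeyemi and Espinoza, by years on the livery (higher first): Szabo (40 years) before Tanaka (27 years) before Adeyemi and Espinoza (7 years).
Adeyemi and Espinoza both have admission number 437, so the next rule applies.
Adeyemi and Espinoza are each a past Master, so the next rule applies.
Among Adeyemi and Espinoza, alphabetically by surname: Adeyemi before Espinoza.
Order: Sato, Szabo, Tanaka, Adeyemi, Espinoza.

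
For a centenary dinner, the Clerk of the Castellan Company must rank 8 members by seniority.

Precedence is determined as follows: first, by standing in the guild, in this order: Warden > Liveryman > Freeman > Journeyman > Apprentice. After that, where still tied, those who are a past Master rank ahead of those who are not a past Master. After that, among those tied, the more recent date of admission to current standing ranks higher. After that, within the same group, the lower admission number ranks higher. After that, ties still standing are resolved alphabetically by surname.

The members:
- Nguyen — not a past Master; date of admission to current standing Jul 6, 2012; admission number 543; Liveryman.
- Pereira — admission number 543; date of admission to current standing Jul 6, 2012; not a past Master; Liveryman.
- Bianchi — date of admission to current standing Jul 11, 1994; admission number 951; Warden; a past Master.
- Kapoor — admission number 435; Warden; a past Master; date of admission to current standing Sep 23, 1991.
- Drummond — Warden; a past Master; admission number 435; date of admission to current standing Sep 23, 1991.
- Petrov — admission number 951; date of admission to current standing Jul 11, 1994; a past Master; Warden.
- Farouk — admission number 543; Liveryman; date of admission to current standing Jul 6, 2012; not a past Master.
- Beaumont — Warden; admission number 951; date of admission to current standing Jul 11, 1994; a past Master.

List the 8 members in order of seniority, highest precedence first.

By standing in the guild: Beaumont, Bianchi, Petrov, Drummond and Kapoor (Warden); then Farouk, Nguyen and Pereira (Liveryman).
Beaumont, Bianchi, Petrov, Drummond and Kapoor are each a past Master, so the next rule applies.
Among Beaumont, Bianchi, Petrov, Drummond and Kapoor, by date of admission to current standing (later first): Beaumont, Bianchi and Petrov (Jul 11, 1994) before Drummond and Kapoor (Sep 23, 1991).
Beaumont, Bianchi and Petrov all have admission number 951, so the next rule applies.
Among Beaumont, Bianchi and Petrov, alphabetically by surname: Beaumont before Bianchi before Petrov.
Drummond and Kapoor both have admission number 435, so the next rule applies.
Among Drummond and Kapoor, alphabetically by surname: Drummond before Kapoor.
Farouk, Nguyen and Pereira are each not a past Master, so the next rule applies.
Farouk, Nguyen and Pereira all have date of admission to current standing Jul 6, 2012, so the next rule applies.
Farouk, Nguyen and Pereira all have admission number 543, so the next rule applies.
Among Farouk, Nguyen and Pereira, alphabetically by surname: Farouk before Nguyen before Pereira.
Full order: Beaumont, Bianchi, Petrov, Drummond, Kapoor, Farouk, Nguyen, Pereira.

Beaumont, Bianchi, Petrov, Drummond, Kapoor, Farouk, Nguyen, Pereira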